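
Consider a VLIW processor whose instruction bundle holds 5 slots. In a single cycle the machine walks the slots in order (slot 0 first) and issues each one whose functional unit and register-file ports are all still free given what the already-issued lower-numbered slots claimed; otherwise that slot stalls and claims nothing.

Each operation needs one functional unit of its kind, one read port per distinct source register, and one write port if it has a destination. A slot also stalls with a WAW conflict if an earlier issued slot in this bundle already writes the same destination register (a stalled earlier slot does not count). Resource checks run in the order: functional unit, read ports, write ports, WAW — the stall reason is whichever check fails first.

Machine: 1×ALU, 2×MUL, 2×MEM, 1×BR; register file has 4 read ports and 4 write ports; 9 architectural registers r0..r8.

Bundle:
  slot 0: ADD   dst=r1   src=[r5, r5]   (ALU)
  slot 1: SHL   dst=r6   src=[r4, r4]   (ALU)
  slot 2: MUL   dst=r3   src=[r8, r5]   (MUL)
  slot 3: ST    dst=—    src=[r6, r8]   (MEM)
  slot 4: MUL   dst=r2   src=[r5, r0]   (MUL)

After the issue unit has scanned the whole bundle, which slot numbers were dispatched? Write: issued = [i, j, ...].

(0) want 1×ALU +1rd +1wr — yes → AL0|MU2|ME2|BR1|rd3|wr3
(1) want 1×ALU +1rd +1wr — FU → AL0|MU2|ME2|BR1|rd3|wr3
(2) want 1×MUL +2rd +1wr — yes → AL0|MU1|ME2|BR1|rd1|wr2
(3) want 1×MEM +2rd +0wr — RD_PORT → AL0|MU1|ME2|BR1|rd1|wr2
(4) want 1×MUL +2rd +1wr — RD_PORT → AL0|MU1|ME2|BR1|rd1|wr2

issued = [0, 2]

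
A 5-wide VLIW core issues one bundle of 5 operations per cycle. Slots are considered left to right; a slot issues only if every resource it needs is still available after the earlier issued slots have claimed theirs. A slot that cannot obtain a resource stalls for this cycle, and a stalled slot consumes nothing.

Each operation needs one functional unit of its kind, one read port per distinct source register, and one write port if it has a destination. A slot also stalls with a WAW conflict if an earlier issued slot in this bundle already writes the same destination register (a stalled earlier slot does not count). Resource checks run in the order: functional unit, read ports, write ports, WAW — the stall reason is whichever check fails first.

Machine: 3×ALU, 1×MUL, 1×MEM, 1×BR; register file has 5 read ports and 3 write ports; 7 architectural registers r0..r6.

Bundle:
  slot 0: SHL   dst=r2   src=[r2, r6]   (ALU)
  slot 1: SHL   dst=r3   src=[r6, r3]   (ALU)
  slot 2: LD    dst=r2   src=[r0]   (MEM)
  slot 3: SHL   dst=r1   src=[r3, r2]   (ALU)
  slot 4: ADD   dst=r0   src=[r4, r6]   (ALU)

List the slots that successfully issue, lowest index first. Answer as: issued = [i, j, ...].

issued = [0, 1]

[0] ALU needs rd=2 wr=1: ok; after: ALU=2 MUL=1 MEM=1 BR=1, R=3, W=2
[1] ALU needs rd=2 wr=1: ok; after: ALU=1 MUL=1 MEM=1 BR=1, R=1, W=1
[2] MEM needs rd=1 wr=1: WAW; after: ALU=1 MUL=1 MEM=1 BR=1, R=1, W=1
[3] ALU needs rd=2 wr=1: RD_PORT; after: ALU=1 MUL=1 MEM=1 BR=1, R=1, W=1
[4] ALU needs rd=2 wr=1: RD_PORT; after: ALU=1 MUL=1 MEM=1 BR=1, R=1, W=1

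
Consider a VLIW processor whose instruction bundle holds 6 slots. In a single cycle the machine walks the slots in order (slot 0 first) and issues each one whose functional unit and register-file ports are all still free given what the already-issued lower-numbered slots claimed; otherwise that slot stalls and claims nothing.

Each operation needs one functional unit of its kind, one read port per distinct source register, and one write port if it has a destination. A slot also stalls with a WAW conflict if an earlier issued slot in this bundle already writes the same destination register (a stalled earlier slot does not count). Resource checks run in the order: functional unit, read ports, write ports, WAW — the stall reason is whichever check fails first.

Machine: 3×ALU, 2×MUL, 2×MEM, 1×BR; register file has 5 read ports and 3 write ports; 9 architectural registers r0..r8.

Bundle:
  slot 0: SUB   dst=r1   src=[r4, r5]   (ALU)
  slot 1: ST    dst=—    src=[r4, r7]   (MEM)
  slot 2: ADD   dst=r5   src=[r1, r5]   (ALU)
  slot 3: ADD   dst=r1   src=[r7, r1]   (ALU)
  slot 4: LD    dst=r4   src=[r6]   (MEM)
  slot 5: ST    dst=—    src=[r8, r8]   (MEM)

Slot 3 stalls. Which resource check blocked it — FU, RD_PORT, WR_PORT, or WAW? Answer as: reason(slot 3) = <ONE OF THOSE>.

reason(slot 3) = RD_PORT

(0) want 1×ALU +2rd +1wr — yes → AL2|MU2|ME2|BR1|rd3|wr2
(1) want 1×MEM +2rd +0wr — yes → AL2|MU2|ME1|BR1|rd1|wr2
(2) want 1×ALU +2rd +1wr — RD_PORT → AL2|MU2|ME1|BR1|rd1|wr2
(3) want 1×ALU +2rd +1wr — RD_PORT → AL2|MU2|ME1|BR1|rd1|wr2
(4) want 1×MEM +1rd +1wr — yes → AL2|MU2|ME0|BR1|rd0|wr1
(5) want 1×MEM +1rd +0wr — FU → AL2|MU2|ME0|BR1|rd0|wr1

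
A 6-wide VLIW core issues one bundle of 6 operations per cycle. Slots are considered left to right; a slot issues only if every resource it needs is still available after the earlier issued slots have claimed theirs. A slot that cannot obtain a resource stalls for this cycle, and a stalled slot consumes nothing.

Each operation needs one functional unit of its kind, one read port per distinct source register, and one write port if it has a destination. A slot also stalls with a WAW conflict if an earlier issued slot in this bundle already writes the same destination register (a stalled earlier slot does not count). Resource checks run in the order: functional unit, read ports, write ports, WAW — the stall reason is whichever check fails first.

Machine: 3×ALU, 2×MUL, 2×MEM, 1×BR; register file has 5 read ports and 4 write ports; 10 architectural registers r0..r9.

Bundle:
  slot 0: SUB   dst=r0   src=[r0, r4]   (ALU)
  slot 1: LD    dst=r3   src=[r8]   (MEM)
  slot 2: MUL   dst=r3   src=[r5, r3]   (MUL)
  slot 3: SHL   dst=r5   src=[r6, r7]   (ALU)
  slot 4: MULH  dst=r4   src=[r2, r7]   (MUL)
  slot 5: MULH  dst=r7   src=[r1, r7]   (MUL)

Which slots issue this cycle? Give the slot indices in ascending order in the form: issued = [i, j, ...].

[0] ALU needs rd=2 wr=1: ok; after: ALU=2 MUL=2 MEM=2 BR=1, R=3, W=3
[1] MEM needs rd=1 wr=1: ok; after: ALU=2 MUL=2 MEM=1 BR=1, R=2, W=2
[2] MUL needs rd=2 wr=1: WAW; after: ALU=2 MUL=2 MEM=1 BR=1, R=2, W=2
[3] ALU needs rd=2 wr=1: ok; after: ALU=1 MUL=2 MEM=1 BR=1, R=0, W=1
[4] MUL needs rd=2 wr=1: RD_PORT; after: ALU=1 MUL=2 MEM=1 BR=1, R=0, W=1
[5] MUL needs rd=2 wr=1: RD_PORT; after: ALU=1 MUL=2 MEM=1 BR=1, R=0, W=1

issued = [0, 1, 3]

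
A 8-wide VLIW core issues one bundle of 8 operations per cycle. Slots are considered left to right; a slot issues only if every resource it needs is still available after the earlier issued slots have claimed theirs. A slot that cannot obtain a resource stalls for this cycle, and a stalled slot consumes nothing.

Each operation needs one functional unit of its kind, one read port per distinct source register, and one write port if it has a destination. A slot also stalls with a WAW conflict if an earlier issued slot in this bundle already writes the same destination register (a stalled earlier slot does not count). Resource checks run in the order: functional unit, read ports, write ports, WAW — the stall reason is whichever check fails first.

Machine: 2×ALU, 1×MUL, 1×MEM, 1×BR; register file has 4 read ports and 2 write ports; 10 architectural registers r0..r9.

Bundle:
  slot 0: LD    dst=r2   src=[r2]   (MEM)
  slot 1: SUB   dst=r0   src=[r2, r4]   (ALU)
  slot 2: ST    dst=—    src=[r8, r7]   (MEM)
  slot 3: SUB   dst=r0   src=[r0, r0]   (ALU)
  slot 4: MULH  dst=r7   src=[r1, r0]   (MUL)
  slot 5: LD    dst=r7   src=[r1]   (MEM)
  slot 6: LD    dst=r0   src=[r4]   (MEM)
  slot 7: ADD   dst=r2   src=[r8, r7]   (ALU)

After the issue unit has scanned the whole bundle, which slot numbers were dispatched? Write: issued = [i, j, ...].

[0] MEM needs rd=1 wr=1: ok; after: ALU=2 MUL=1 MEM=0 BR=1, R=3, W=1
[1] ALU needs rd=2 wr=1: ok; after: ALU=1 MUL=1 MEM=0 BR=1, R=1, W=0
[2] MEM needs rd=2 wr=0: FU; after: ALU=1 MUL=1 MEM=0 BR=1, R=1, W=0
[3] ALU needs rd=1 wr=1: WR_PORT; after: ALU=1 MUL=1 MEM=0 BR=1, R=1, W=0
[4] MUL needs rd=2 wr=1: RD_PORT; after: ALU=1 MUL=1 MEM=0 BR=1, R=1, W=0
[5] MEM needs rd=1 wr=1: FU; after: ALU=1 MUL=1 MEM=0 BR=1, R=1, W=0
[6] MEM needs rd=1 wr=1: FU; after: ALU=1 MUL=1 MEM=0 BR=1, R=1, W=0
[7] ALU needs rd=2 wr=1: RD_PORT; after: ALU=1 MUL=1 MEM=0 BR=1, R=1, W=0

issued = [0, 1]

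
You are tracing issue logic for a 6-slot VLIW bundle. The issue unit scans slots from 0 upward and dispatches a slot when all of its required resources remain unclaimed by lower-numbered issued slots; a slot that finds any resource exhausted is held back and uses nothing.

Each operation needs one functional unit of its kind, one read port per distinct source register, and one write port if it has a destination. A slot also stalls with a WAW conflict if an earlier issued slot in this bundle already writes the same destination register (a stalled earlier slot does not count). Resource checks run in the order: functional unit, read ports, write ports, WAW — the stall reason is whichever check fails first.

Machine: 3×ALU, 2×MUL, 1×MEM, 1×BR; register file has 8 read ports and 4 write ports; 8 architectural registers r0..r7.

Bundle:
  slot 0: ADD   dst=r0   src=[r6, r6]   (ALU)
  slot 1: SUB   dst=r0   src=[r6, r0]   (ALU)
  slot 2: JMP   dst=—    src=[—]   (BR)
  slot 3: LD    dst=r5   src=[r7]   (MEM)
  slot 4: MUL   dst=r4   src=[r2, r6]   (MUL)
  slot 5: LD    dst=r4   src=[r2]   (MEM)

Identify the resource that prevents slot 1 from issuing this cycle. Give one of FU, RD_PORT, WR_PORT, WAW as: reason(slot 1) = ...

reason(slot 1) = WAW

slot 0 (ALU): ISSUE — free A2,Mu2,Ld1,B1 rp7 wp3
slot 1 (ALU): stall WAW — free A2,Mu2,Ld1,B1 rp7 wp3
slot 2 (BR): ISSUE — free A2,Mu2,Ld1,B0 rp7 wp3
slot 3 (MEM): ISSUE — free A2,Mu2,Ld0,B0 rp6 wp2
slot 4 (MUL): ISSUE — free A2,Mu1,Ld0,B0 rp4 wp1
slot 5 (MEM): stall FU — free A2,Mu1,Ld0,B0 rp4 wp1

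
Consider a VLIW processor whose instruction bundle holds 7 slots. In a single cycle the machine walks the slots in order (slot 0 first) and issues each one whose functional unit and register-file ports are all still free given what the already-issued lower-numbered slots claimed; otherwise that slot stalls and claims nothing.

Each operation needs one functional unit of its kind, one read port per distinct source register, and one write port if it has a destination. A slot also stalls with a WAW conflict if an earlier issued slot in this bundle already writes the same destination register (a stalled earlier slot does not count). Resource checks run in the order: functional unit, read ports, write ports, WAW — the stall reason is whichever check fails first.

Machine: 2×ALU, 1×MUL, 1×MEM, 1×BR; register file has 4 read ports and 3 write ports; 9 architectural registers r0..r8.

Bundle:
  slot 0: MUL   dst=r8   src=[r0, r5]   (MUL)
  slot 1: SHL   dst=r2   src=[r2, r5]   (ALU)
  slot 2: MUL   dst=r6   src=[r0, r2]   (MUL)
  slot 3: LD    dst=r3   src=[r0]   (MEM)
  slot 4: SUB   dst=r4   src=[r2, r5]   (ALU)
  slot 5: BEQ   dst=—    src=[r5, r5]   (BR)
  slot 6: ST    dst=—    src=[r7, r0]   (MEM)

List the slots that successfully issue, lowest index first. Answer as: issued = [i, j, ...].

  0. MUL→r8 ⇒ go  {2A/0Mu/1Ld/1B | 2r 2w}
  1. ALU→r2 ⇒ go  {1A/0Mu/1Ld/1B | 0r 1w}
  2. MUL→r6 ⇒ no(FU)  {1A/0Mu/1Ld/1B | 0r 1w}
  3. MEM→r3 ⇒ no(RD_PORT)  {1A/0Mu/1Ld/1B | 0r 1w}
  4. ALU→r4 ⇒ no(RD_PORT)  {1A/0Mu/1Ld/1B | 0r 1w}
  5. BR ⇒ no(RD_PORT)  {1A/0Mu/1Ld/1B | 0r 1w}
  6. MEM ⇒ no(RD_PORT)  {1A/0Mu/1Ld/1B | 0r 1w}

issued = [0, 1]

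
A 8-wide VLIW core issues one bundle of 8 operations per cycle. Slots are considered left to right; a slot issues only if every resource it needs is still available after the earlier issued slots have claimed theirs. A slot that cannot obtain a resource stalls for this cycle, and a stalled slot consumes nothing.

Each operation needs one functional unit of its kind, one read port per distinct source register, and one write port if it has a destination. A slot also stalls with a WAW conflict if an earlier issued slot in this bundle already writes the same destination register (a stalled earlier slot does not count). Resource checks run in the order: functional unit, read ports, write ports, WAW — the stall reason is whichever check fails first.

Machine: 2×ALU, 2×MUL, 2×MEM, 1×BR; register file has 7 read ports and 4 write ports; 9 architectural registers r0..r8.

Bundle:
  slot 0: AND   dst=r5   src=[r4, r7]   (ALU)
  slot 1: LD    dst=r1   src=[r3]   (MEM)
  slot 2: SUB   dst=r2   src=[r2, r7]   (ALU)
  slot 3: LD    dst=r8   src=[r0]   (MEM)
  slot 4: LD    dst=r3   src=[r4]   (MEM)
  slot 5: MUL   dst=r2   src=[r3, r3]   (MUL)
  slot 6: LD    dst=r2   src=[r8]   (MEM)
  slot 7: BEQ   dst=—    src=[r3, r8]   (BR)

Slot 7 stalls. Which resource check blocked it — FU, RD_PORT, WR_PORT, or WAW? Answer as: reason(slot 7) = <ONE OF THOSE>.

[0] ALU needs rd=2 wr=1: ok; after: ALU=1 MUL=2 MEM=2 BR=1, R=5, W=3
[1] MEM needs rd=1 wr=1: ok; after: ALU=1 MUL=2 MEM=1 BR=1, R=4, W=2
[2] ALU needs rd=2 wr=1: ok; after: ALU=0 MUL=2 MEM=1 BR=1, R=2, W=1
[3] MEM needs rd=1 wr=1: ok; after: ALU=0 MUL=2 MEM=0 BR=1, R=1, W=0
[4] MEM needs rd=1 wr=1: FU; after: ALU=0 MUL=2 MEM=0 BR=1, R=1, W=0
[5] MUL needs rd=1 wr=1: WR_PORT; after: ALU=0 MUL=2 MEM=0 BR=1, R=1, W=0
[6] MEM needs rd=1 wr=1: FU; after: ALU=0 MUL=2 MEM=0 BR=1, R=1, W=0
[7] BR needs rd=2 wr=0: RD_PORT; after: ALU=0 MUL=2 MEM=0 BR=1, R=1, W=0

reason(slot 7) = RD_PORT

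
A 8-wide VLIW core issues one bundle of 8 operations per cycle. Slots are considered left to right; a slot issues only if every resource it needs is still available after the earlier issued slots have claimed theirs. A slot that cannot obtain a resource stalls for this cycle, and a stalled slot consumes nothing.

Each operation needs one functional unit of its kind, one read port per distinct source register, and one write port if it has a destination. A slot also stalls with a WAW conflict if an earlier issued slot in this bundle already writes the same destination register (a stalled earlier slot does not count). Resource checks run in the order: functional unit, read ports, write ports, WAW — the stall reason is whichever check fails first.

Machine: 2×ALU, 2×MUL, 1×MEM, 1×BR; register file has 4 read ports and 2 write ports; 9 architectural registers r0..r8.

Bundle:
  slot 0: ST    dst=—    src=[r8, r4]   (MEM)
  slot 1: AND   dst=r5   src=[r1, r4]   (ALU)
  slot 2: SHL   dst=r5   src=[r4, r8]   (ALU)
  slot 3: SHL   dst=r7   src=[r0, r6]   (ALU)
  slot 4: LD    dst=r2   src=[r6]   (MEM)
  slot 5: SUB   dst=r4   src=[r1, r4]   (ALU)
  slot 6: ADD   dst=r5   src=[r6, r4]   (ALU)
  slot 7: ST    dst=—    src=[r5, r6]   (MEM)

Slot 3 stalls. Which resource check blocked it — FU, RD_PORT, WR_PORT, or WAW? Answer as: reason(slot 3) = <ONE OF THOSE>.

reason(slot 3) = RD_PORT

#0 MEM src=r8,r4 dispatched  <A:2 Mu:2 Ld:0 B:1 rd:2 wr:2>
#1 ALU src=r1,r4 dispatched  <A:1 Mu:2 Ld:0 B:1 rd:0 wr:1>
#2 ALU src=r4,r8 held:RD_PORT  <A:1 Mu:2 Ld:0 B:1 rd:0 wr:1>
#3 ALU src=r0,r6 held:RD_PORT  <A:1 Mu:2 Ld:0 B:1 rd:0 wr:1>
#4 MEM src=r6 held:FU  <A:1 Mu:2 Ld:0 B:1 rd:0 wr:1>
#5 ALU src=r1,r4 held:RD_PORT  <A:1 Mu:2 Ld:0 B:1 rd:0 wr:1>
#6 ALU src=r6,r4 held:RD_PORT  <A:1 Mu:2 Ld:0 B:1 rd:0 wr:1>
#7 MEM src=r5,r6 held:FU  <A:1 Mu:2 Ld:0 B:1 rd:0 wr:1>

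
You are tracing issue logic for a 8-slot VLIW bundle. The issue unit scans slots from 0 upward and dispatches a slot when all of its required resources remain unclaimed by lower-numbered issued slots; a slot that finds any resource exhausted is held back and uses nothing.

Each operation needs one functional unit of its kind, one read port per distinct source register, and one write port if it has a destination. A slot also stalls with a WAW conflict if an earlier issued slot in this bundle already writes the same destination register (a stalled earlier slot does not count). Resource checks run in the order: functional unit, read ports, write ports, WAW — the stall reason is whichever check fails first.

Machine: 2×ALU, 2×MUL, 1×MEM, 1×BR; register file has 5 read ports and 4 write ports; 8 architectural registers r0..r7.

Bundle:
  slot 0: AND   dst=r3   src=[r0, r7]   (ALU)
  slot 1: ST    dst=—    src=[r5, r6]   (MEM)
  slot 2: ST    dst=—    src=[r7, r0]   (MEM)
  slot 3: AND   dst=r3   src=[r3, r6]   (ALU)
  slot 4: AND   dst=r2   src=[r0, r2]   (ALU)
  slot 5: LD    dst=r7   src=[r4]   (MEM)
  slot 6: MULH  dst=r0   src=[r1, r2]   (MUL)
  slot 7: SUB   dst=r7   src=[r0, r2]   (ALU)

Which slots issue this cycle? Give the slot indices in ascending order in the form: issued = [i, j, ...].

issued = [0, 1]

[0] ALU needs rd=2 wr=1: ok; after: ALU=1 MUL=2 MEM=1 BR=1, R=3, W=3
[1] MEM needs rd=2 wr=0: ok; after: ALU=1 MUL=2 MEM=0 BR=1, R=1, W=3
[2] MEM needs rd=2 wr=0: FU; after: ALU=1 MUL=2 MEM=0 BR=1, R=1, W=3
[3] ALU needs rd=2 wr=1: RD_PORT; after: ALU=1 MUL=2 MEM=0 BR=1, R=1, W=3
[4] ALU needs rd=2 wr=1: RD_PORT; after: ALU=1 MUL=2 MEM=0 BR=1, R=1, W=3
[5] MEM needs rd=1 wr=1: FU; after: ALU=1 MUL=2 MEM=0 BR=1, R=1, W=3
[6] MUL needs rd=2 wr=1: RD_PORT; after: ALU=1 MUL=2 MEM=0 BR=1, R=1, W=3
[7] ALU needs rd=2 wr=1: RD_PORT; after: ALU=1 MUL=2 MEM=0 BR=1, R=1, W=3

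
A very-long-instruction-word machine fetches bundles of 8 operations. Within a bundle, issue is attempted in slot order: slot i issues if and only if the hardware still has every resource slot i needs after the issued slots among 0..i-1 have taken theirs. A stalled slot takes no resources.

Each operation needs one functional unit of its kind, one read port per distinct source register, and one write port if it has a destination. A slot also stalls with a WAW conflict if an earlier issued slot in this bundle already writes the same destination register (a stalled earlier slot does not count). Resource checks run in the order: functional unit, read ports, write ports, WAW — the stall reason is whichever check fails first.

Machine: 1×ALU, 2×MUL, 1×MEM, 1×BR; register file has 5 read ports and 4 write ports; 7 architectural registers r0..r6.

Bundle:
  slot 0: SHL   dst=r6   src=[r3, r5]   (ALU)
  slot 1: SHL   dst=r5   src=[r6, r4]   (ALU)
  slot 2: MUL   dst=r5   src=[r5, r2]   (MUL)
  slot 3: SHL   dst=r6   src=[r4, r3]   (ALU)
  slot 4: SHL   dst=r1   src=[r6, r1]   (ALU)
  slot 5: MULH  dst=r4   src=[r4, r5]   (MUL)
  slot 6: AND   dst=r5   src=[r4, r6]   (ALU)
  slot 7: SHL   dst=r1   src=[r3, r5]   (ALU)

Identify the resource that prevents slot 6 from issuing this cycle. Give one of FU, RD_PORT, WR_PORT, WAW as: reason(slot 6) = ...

#0 ALU src=r3,r5 dispatched  <A:0 Mu:2 Ld:1 B:1 rd:3 wr:3>
#1 ALU src=r6,r4 held:FU  <A:0 Mu:2 Ld:1 B:1 rd:3 wr:3>
#2 MUL src=r5,r2 dispatched  <A:0 Mu:1 Ld:1 B:1 rd:1 wr:2>
#3 ALU src=r4,r3 held:FU  <A:0 Mu:1 Ld:1 B:1 rd:1 wr:2>
#4 ALU src=r6,r1 held:FU  <A:0 Mu:1 Ld:1 B:1 rd:1 wr:2>
#5 MUL src=r4,r5 held:RD_PORT  <A:0 Mu:1 Ld:1 B:1 rd:1 wr:2>
#6 ALU src=r4,r6 held:FU  <A:0 Mu:1 Ld:1 B:1 rd:1 wr:2>
#7 ALU src=r3,r5 held:FU  <A:0 Mu:1 Ld:1 B:1 rd:1 wr:2>

reason(slot 6) = FU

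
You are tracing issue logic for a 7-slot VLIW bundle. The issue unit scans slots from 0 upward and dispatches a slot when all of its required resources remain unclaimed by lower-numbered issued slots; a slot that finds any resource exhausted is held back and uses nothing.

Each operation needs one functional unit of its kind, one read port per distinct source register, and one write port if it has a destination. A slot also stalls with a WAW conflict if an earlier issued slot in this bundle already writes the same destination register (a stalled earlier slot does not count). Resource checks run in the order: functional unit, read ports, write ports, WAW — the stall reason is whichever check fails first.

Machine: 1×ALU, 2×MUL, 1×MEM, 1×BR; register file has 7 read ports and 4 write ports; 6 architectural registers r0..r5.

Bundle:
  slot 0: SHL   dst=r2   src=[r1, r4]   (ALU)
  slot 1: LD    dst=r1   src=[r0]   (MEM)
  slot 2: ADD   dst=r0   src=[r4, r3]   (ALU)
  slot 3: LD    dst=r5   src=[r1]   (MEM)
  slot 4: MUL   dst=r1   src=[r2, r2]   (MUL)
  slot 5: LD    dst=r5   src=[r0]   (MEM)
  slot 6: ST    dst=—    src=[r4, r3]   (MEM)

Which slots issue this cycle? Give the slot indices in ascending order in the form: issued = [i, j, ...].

issued = [0, 1]

  0. ALU→r2 ⇒ go  {0A/2Mu/1Ld/1B | 5r 3w}
  1. MEM→r1 ⇒ go  {0A/2Mu/0Ld/1B | 4r 2w}
  2. ALU→r0 ⇒ no(FU)  {0A/2Mu/0Ld/1B | 4r 2w}
  3. MEM→r5 ⇒ no(FU)  {0A/2Mu/0Ld/1B | 4r 2w}
  4. MUL→r1 ⇒ no(WAW)  {0A/2Mu/0Ld/1B | 4r 2w}
  5. MEM→r5 ⇒ no(FU)  {0A/2Mu/0Ld/1B | 4r 2w}
  6. MEM ⇒ no(FU)  {0A/2Mu/0Ld/1B | 4r 2w}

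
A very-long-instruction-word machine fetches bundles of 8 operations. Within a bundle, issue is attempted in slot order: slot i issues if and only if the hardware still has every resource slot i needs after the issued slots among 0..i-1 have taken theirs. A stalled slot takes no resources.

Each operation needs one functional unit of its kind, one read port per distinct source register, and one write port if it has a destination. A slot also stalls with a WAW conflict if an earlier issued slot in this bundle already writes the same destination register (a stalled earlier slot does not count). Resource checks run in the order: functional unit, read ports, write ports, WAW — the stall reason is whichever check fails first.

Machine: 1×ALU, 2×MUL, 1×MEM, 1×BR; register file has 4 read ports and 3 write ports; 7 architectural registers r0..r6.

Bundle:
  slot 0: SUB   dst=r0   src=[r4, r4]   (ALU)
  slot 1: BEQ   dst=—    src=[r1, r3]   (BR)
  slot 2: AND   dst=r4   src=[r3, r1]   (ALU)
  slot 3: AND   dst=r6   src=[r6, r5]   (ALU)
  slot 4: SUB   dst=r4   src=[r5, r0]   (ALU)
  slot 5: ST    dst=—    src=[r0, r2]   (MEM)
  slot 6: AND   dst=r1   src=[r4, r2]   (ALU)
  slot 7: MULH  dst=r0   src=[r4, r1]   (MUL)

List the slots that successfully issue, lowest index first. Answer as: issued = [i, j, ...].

issued = [0, 1]

(0) want 1×ALU +1rd +1wr — yes → AL0|MU2|ME1|BR1|rd3|wr2
(1) want 1×BR +2rd +0wr — yes → AL0|MU2|ME1|BR0|rd1|wr2
(2) want 1×ALU +2rd +1wr — FU → AL0|MU2|ME1|BR0|rd1|wr2
(3) want 1×ALU +2rd +1wr — FU → AL0|MU2|ME1|BR0|rd1|wr2
(4) want 1×ALU +2rd +1wr — FU → AL0|MU2|ME1|BR0|rd1|wr2
(5) want 1×MEM +2rd +0wr — RD_PORT → AL0|MU2|ME1|BR0|rd1|wr2
(6) want 1×ALU +2rd +1wr — FU → AL0|MU2|ME1|BR0|rd1|wr2
(7) want 1×MUL +2rd +1wr — RD_PORT → AL0|MU2|ME1|BR0|rd1|wr2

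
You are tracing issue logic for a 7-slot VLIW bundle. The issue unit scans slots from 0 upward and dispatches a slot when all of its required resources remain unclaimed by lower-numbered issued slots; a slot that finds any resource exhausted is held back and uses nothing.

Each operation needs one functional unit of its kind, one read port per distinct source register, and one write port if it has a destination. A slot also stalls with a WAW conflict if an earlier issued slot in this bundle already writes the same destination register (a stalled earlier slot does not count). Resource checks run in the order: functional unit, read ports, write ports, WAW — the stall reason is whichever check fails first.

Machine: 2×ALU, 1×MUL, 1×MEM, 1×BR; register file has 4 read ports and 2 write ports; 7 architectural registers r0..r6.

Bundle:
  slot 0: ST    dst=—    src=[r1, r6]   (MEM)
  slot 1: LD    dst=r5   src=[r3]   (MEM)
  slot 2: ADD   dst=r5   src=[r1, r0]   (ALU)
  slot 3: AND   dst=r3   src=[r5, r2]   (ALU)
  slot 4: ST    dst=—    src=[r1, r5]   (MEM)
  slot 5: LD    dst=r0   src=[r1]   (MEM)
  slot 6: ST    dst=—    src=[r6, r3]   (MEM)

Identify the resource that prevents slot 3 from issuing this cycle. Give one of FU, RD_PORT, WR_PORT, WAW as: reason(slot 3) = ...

reason(slot 3) = RD_PORT

(0) want 1×MEM +2rd +0wr — yes → AL2|MU1|ME0|BR1|rd2|wr2
(1) want 1×MEM +1rd +1wr — FU → AL2|MU1|ME0|BR1|rd2|wr2
(2) want 1×ALU +2rd +1wr — yes → AL1|MU1|ME0|BR1|rd0|wr1
(3) want 1×ALU +2rd +1wr — RD_PORT → AL1|MU1|ME0|BR1|rd0|wr1
(4) want 1×MEM +2rd +0wr — FU → AL1|MU1|ME0|BR1|rd0|wr1
(5) want 1×MEM +1rd +1wr — FU → AL1|MU1|ME0|BR1|rd0|wr1
(6) want 1×MEM +2rd +0wr — FU → AL1|MU1|ME0|BR1|rd0|wr1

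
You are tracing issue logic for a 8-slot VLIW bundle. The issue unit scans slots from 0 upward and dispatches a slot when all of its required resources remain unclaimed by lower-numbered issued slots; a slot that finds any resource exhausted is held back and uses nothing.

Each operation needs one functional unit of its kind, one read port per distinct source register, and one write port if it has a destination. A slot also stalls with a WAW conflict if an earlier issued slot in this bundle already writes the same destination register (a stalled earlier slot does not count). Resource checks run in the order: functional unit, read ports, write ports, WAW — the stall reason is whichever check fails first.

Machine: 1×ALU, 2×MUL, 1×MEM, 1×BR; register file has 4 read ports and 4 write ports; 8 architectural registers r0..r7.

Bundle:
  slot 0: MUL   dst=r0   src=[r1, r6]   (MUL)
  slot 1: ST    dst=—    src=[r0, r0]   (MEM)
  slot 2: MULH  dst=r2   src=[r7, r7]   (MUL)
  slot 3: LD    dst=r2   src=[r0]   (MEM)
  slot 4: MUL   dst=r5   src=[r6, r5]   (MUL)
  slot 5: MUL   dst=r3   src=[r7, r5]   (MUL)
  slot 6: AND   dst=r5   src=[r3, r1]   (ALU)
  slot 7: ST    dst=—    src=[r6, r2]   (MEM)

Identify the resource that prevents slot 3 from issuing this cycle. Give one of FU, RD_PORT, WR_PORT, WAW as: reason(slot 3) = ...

reason(slot 3) = FU

slot 0 (MUL): ISSUE — free A1,Mu1,Ld1,B1 rp2 wp3
slot 1 (MEM): ISSUE — free A1,Mu1,Ld0,B1 rp1 wp3
slot 2 (MUL): ISSUE — free A1,Mu0,Ld0,B1 rp0 wp2
slot 3 (MEM): stall FU — free A1,Mu0,Ld0,B1 rp0 wp2
slot 4 (MUL): stall FU — free A1,Mu0,Ld0,B1 rp0 wp2
slot 5 (MUL): stall FU — free A1,Mu0,Ld0,B1 rp0 wp2
slot 6 (ALU): stall RD_PORT — free A1,Mu0,Ld0,B1 rp0 wp2
slot 7 (MEM): stall FU — free A1,Mu0,Ld0,B1 rp0 wp2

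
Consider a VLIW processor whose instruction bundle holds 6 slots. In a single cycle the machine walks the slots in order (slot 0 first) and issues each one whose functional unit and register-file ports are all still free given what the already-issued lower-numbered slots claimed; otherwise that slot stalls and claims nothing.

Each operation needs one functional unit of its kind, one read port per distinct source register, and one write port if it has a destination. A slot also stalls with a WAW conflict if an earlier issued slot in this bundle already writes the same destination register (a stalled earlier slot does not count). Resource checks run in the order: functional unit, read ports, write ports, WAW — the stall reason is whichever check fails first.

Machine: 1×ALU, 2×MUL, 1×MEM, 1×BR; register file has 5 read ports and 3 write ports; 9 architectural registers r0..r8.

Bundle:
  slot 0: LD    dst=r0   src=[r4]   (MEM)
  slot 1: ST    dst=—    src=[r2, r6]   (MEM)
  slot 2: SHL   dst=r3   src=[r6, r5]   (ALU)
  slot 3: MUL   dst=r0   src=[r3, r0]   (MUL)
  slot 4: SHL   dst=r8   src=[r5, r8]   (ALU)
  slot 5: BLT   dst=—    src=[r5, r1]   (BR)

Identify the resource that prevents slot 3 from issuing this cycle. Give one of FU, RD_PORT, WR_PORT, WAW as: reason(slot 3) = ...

reason(slot 3) = WAW

  0. MEM→r0 ⇒ go  {1A/2Mu/0Ld/1B | 4r 2w}
  1. MEM ⇒ no(FU)  {1A/2Mu/0Ld/1B | 4r 2w}
  2. ALU→r3 ⇒ go  {0A/2Mu/0Ld/1B | 2r 1w}
  3. MUL→r0 ⇒ no(WAW)  {0A/2Mu/0Ld/1B | 2r 1w}
  4. ALU→r8 ⇒ no(FU)  {0A/2Mu/0Ld/1B | 2r 1w}
  5. BR ⇒ go  {0A/2Mu/0Ld/0B | 0r 1w}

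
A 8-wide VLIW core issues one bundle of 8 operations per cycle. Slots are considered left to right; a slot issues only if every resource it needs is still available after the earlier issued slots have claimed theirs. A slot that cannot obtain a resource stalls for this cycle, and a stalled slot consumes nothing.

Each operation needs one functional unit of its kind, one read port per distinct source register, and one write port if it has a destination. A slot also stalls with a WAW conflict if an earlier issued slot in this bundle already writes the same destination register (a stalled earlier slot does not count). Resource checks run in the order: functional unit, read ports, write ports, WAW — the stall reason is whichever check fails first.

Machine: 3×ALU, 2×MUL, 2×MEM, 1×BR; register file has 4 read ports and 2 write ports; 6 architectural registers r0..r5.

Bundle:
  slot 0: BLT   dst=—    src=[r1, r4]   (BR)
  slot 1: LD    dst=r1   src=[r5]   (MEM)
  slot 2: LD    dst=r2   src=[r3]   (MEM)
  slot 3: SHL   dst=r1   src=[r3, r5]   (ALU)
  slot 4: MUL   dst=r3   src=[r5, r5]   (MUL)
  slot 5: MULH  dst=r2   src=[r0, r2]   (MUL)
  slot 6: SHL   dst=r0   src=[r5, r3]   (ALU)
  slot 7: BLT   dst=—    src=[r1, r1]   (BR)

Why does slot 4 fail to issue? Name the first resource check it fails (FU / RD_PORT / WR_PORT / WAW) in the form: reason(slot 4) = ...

reason(slot 4) = RD_PORT

(0) want 1×BR +2rd +0wr — yes → AL3|MU2|ME2|BR0|rd2|wr2
(1) want 1×MEM +1rd +1wr — yes → AL3|MU2|ME1|BR0|rd1|wr1
(2) want 1×MEM +1rd +1wr — yes → AL3|MU2|ME0|BR0|rd0|wr0
(3) want 1×ALU +2rd +1wr — RD_PORT → AL3|MU2|ME0|BR0|rd0|wr0
(4) want 1×MUL +1rd +1wr — RD_PORT → AL3|MU2|ME0|BR0|rd0|wr0
(5) want 1×MUL +2rd +1wr — RD_PORT → AL3|MU2|ME0|BR0|rd0|wr0
(6) want 1×ALU +2rd +1wr — RD_PORT → AL3|MU2|ME0|BR0|rd0|wr0
(7) want 1×BR +1rd +0wr — FU → AL3|MU2|ME0|BR0|rd0|wr0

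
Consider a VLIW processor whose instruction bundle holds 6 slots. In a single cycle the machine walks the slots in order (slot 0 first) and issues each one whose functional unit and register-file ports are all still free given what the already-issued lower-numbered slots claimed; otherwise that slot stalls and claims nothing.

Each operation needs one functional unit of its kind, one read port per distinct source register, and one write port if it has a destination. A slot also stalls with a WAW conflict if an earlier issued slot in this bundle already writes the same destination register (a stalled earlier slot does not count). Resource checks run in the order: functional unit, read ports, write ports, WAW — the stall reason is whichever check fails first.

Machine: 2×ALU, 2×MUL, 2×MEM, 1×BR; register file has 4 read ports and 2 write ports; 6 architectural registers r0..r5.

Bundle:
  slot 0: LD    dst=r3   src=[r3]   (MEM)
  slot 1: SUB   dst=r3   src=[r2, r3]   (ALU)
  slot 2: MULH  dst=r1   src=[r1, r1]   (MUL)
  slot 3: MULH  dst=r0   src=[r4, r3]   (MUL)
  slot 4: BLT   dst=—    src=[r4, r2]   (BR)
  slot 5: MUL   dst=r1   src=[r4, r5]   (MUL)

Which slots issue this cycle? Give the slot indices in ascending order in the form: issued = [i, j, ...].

issued = [0, 2, 4]

#0 MEM src=r3 dispatched  <A:2 Mu:2 Ld:1 B:1 rd:3 wr:1>
#1 ALU src=r2,r3 held:WAW  <A:2 Mu:2 Ld:1 B:1 rd:3 wr:1>
#2 MUL src=r1,r1 dispatched  <A:2 Mu:1 Ld:1 B:1 rd:2 wr:0>
#3 MUL src=r4,r3 held:WR_PORT  <A:2 Mu:1 Ld:1 B:1 rd:2 wr:0>
#4 BR src=r4,r2 dispatched  <A:2 Mu:1 Ld:1 B:0 rd:0 wr:0>
#5 MUL src=r4,r5 held:RD_PORT  <A:2 Mu:1 Ld:1 B:0 rd:0 wr:0>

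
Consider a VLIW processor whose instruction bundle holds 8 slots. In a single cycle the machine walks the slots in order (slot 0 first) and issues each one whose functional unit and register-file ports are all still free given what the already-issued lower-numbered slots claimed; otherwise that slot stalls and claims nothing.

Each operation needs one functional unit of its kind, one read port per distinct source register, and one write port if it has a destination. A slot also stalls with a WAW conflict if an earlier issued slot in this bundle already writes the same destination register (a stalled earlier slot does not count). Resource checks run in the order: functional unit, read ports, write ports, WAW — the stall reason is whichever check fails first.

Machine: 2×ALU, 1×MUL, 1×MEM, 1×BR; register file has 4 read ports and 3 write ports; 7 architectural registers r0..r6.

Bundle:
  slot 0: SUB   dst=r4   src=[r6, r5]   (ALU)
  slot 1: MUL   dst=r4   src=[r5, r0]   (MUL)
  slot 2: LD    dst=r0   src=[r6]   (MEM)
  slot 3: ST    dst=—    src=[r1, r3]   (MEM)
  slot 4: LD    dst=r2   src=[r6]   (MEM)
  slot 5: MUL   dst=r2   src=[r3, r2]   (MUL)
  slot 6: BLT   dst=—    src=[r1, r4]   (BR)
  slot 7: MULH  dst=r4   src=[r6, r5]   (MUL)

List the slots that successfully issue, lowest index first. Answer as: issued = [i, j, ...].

issued = [0, 2]

#0 ALU src=r6,r5 dispatched  <A:1 Mu:1 Ld:1 B:1 rd:2 wr:2>
#1 MUL src=r5,r0 held:WAW  <A:1 Mu:1 Ld:1 B:1 rd:2 wr:2>
#2 MEM src=r6 dispatched  <A:1 Mu:1 Ld:0 B:1 rd:1 wr:1>
#3 MEM src=r1,r3 held:FU  <A:1 Mu:1 Ld:0 B:1 rd:1 wr:1>
#4 MEM src=r6 held:FU  <A:1 Mu:1 Ld:0 B:1 rd:1 wr:1>
#5 MUL src=r3,r2 held:RD_PORT  <A:1 Mu:1 Ld:0 B:1 rd:1 wr:1>
#6 BR src=r1,r4 held:RD_PORT  <A:1 Mu:1 Ld:0 B:1 rd:1 wr:1>
#7 MUL src=r6,r5 held:RD_PORT  <A:1 Mu:1 Ld:0 B:1 rd:1 wr:1>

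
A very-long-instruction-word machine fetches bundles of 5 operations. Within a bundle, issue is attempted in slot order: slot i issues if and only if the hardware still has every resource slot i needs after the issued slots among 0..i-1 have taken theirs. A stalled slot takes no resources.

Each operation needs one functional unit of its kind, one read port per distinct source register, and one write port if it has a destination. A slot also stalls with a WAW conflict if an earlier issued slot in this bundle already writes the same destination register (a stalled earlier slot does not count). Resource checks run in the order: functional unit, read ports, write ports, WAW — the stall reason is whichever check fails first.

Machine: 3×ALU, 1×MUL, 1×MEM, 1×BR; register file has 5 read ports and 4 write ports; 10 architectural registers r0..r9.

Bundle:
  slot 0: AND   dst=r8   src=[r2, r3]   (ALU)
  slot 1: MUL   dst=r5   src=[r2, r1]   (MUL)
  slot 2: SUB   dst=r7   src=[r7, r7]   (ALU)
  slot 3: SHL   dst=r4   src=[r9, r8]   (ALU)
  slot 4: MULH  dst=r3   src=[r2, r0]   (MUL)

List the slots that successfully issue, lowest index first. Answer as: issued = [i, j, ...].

  0. ALU→r8 ⇒ go  {2A/1Mu/1Ld/1B | 3r 3w}
  1. MUL→r5 ⇒ go  {2A/0Mu/1Ld/1B | 1r 2w}
  2. ALU→r7 ⇒ go  {1A/0Mu/1Ld/1B | 0r 1w}
  3. ALU→r4 ⇒ no(RD_PORT)  {1A/0Mu/1Ld/1B | 0r 1w}
  4. MUL→r3 ⇒ no(FU)  {1A/0Mu/1Ld/1B | 0r 1w}

issued = [0, 1, 2]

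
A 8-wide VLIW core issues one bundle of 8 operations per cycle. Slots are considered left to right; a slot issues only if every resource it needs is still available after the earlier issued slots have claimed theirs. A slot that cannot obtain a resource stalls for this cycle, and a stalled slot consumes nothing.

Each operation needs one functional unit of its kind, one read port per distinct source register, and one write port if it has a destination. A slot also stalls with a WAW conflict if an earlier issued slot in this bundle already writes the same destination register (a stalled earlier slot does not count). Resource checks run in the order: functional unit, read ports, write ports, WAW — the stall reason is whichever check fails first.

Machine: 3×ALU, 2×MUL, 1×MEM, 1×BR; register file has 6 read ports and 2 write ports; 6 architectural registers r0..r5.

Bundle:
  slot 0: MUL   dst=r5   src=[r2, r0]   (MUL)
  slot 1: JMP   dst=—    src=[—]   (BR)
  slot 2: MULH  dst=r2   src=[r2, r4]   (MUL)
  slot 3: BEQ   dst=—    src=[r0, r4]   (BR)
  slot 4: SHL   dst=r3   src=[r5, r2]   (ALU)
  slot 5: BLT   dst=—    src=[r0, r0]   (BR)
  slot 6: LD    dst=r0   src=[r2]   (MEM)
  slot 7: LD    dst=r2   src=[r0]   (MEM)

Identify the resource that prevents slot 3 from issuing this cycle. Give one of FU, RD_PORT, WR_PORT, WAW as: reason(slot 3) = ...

reason(slot 3) = FU

#0 MUL src=r2,r0 dispatched  <A:3 Mu:1 Ld:1 B:1 rd:4 wr:1>
#1 BR src=- dispatched  <A:3 Mu:1 Ld:1 B:0 rd:4 wr:1>
#2 MUL src=r2,r4 dispatched  <A:3 Mu:0 Ld:1 B:0 rd:2 wr:0>
#3 BR src=r0,r4 held:FU  <A:3 Mu:0 Ld:1 B:0 rd:2 wr:0>
#4 ALU src=r5,r2 held:WR_PORT  <A:3 Mu:0 Ld:1 B:0 rd:2 wr:0>
#5 BR src=r0,r0 held:FU  <A:3 Mu:0 Ld:1 B:0 rd:2 wr:0>
#6 MEM src=r2 held:WR_PORT  <A:3 Mu:0 Ld:1 B:0 rd:2 wr:0>
#7 MEM src=r0 held:WR_PORT  <A:3 Mu:0 Ld:1 B:0 rd:2 wr:0>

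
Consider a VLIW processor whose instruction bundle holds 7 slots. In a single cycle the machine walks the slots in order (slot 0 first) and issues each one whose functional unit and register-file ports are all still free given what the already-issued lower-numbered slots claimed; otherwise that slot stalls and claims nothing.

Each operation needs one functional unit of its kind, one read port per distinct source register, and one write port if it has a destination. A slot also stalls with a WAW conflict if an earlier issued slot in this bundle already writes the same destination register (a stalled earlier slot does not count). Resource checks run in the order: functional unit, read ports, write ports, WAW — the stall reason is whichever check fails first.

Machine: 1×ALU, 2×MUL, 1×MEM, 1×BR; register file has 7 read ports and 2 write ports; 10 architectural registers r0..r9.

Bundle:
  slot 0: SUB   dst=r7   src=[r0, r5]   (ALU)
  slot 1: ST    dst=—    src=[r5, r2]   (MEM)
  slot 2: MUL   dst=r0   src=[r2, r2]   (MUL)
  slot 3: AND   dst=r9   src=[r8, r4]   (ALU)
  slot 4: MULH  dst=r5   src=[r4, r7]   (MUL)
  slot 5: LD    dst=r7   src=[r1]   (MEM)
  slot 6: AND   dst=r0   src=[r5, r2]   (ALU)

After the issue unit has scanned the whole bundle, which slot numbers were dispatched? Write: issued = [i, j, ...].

#0 ALU src=r0,r5 dispatched  <A:0 Mu:2 Ld:1 B:1 rd:5 wr:1>
#1 MEM src=r5,r2 dispatched  <A:0 Mu:2 Ld:0 B:1 rd:3 wr:1>
#2 MUL src=r2,r2 dispatched  <A:0 Mu:1 Ld:0 B:1 rd:2 wr:0>
#3 ALU src=r8,r4 held:FU  <A:0 Mu:1 Ld:0 B:1 rd:2 wr:0>
#4 MUL src=r4,r7 held:WR_PORT  <A:0 Mu:1 Ld:0 B:1 rd:2 wr:0>
#5 MEM src=r1 held:FU  <A:0 Mu:1 Ld:0 B:1 rd:2 wr:0>
#6 ALU src=r5,r2 held:FU  <A:0 Mu:1 Ld:0 B:1 rd:2 wr:0>

issued = [0, 1, 2]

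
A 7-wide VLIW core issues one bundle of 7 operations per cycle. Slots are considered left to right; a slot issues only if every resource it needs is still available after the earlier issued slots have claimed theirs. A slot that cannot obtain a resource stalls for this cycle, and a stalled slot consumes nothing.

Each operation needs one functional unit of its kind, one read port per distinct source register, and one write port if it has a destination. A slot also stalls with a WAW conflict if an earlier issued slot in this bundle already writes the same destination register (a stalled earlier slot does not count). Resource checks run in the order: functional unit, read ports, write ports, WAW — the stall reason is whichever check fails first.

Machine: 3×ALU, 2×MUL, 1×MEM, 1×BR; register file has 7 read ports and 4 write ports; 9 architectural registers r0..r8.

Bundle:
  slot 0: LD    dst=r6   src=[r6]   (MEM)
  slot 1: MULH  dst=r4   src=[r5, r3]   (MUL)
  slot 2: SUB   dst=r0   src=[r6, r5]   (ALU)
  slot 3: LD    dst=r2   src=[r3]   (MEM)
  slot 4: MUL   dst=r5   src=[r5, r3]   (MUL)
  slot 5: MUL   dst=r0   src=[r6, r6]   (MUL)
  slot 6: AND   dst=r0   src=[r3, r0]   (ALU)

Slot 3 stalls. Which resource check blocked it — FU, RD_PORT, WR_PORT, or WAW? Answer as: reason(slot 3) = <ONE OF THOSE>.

reason(slot 3) = FU

(0) want 1×MEM +1rd +1wr — yes → AL3|MU2|ME0|BR1|rd6|wr3
(1) want 1×MUL +2rd +1wr — yes → AL3|MU1|ME0|BR1|rd4|wr2
(2) want 1×ALU +2rd +1wr — yes → AL2|MU1|ME0|BR1|rd2|wr1
(3) want 1×MEM +1rd +1wr — FU → AL2|MU1|ME0|BR1|rd2|wr1
(4) want 1×MUL +2rd +1wr — yes → AL2|MU0|ME0|BR1|rd0|wr0
(5) want 1×MUL +1rd +1wr — FU → AL2|MU0|ME0|BR1|rd0|wr0
(6) want 1×ALU +2rd +1wr — RD_PORT → AL2|MU0|ME0|BR1|rd0|wr0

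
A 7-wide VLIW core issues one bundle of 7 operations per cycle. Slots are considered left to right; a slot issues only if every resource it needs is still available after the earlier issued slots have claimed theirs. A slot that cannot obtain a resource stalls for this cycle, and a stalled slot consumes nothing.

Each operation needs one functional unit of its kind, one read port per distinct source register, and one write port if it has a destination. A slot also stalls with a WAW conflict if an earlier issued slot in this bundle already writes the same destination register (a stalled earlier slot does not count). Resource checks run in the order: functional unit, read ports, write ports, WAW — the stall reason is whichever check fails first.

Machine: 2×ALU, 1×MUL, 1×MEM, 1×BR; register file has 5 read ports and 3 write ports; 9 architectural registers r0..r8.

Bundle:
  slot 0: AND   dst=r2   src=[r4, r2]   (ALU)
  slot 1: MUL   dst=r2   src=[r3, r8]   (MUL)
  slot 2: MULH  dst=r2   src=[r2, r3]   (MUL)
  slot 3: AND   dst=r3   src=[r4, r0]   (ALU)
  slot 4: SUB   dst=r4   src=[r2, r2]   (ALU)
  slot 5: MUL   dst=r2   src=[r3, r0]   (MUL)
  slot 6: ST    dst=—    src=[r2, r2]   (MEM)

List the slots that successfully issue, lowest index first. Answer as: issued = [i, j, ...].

issued = [0, 3, 6]

  0. ALU→r2 ⇒ go  {1A/1Mu/1Ld/1B | 3r 2w}
  1. MUL→r2 ⇒ no(WAW)  {1A/1Mu/1Ld/1B | 3r 2w}
  2. MUL→r2 ⇒ no(WAW)  {1A/1Mu/1Ld/1B | 3r 2w}
  3. ALU→r3 ⇒ go  {0A/1Mu/1Ld/1B | 1r 1w}
  4. ALU→r4 ⇒ no(FU)  {0A/1Mu/1Ld/1B | 1r 1w}
  5. MUL→r2 ⇒ no(RD_PORT)  {0A/1Mu/1Ld/1B | 1r 1w}
  6. MEM ⇒ go  {0A/1Mu/0Ld/1B | 0r 1w}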